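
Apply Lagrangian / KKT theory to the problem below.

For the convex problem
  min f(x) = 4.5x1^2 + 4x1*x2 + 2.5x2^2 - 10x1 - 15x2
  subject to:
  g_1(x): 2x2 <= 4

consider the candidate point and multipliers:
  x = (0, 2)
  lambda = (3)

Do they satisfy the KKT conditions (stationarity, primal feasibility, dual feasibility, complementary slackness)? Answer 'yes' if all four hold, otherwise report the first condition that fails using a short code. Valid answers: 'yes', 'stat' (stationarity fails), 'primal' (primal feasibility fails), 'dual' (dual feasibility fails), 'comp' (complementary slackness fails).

Gradient of f: grad f(x) = Q x + c = (-2, -5)
Constraint values g_i(x) = a_i^T x - b_i:
  g_1((0, 2)) = 0
Stationarity residual: grad f(x) + sum_i lambda_i a_i = (-2, 1)
  -> stationarity FAILS
Primal feasibility (all g_i <= 0): OK
Dual feasibility (all lambda_i >= 0): OK
Complementary slackness (lambda_i * g_i(x) = 0 for all i): OK

Verdict: the first failing condition is stationarity -> stat.

stat


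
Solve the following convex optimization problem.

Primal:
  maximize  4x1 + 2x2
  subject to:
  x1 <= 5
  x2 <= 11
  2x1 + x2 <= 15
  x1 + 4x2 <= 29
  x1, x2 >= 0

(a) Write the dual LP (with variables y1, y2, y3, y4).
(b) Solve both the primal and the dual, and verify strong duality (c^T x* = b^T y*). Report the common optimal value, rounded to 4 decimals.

The standard primal-dual pair for 'max c^T x s.t. A x <= b, x >= 0' is:
  Dual:  min b^T y  s.t.  A^T y >= c,  y >= 0.

So the dual LP is:
  minimize  5y1 + 11y2 + 15y3 + 29y4
  subject to:
    y1 + 2y3 + y4 >= 4
    y2 + y3 + 4y4 >= 2
    y1, y2, y3, y4 >= 0

Solving the primal: x* = (4.4286, 6.1429).
  primal value c^T x* = 30.
Solving the dual: y* = (0, 0, 2, 0).
  dual value b^T y* = 30.
Strong duality: c^T x* = b^T y*. Confirmed.

30


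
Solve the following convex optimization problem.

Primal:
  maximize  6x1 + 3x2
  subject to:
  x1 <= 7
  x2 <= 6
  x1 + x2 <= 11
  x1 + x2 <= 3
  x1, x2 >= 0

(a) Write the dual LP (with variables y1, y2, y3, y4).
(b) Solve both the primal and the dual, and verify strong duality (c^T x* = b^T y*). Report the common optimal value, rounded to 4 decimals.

The standard primal-dual pair for 'max c^T x s.t. A x <= b, x >= 0' is:
  Dual:  min b^T y  s.t.  A^T y >= c,  y >= 0.

So the dual LP is:
  minimize  7y1 + 6y2 + 11y3 + 3y4
  subject to:
    y1 + y3 + y4 >= 6
    y2 + y3 + y4 >= 3
    y1, y2, y3, y4 >= 0

Solving the primal: x* = (3, 0).
  primal value c^T x* = 18.
Solving the dual: y* = (0, 0, 0, 6).
  dual value b^T y* = 18.
Strong duality: c^T x* = b^T y*. Confirmed.

18


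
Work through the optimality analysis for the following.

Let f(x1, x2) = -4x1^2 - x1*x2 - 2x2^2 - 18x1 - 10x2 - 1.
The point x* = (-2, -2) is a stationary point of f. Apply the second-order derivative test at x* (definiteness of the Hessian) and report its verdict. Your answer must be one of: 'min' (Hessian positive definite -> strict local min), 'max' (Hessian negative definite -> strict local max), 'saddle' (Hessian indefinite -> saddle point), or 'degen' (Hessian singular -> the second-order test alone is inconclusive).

Compute the Hessian H = grad^2 f:
  H = [[-8, -1], [-1, -4]]
Verify stationarity: grad f(x*) = H x* + g = (0, 0).
Eigenvalues of H: -8.2361, -3.7639.
Both eigenvalues < 0, so H is negative definite -> x* is a strict local max.

max


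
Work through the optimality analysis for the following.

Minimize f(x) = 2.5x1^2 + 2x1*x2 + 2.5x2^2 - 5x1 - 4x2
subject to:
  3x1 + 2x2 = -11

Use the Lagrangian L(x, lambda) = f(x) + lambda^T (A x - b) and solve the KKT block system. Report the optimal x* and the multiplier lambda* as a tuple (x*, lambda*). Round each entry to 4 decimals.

Form the Lagrangian:
  L(x, lambda) = (1/2) x^T Q x + c^T x + lambda^T (A x - b)
Stationarity (grad_x L = 0): Q x + c + A^T lambda = 0.
Primal feasibility: A x = b.

This gives the KKT block system:
  [ Q   A^T ] [ x     ]   [-c ]
  [ A    0  ] [ lambda ] = [ b ]

Solving the linear system:
  x*      = (-3.0488, -0.9268)
  lambda* = (7.3659)
  f(x*)   = 49.9878

x* = (-3.0488, -0.9268), lambda* = (7.3659)


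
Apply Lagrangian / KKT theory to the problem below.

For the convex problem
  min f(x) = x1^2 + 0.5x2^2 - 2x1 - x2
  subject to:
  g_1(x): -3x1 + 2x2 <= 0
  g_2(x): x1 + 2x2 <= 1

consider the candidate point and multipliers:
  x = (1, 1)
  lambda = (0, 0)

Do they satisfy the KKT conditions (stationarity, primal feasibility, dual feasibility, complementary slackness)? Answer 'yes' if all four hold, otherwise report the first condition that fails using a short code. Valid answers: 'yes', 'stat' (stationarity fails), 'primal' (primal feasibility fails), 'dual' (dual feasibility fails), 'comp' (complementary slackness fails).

Gradient of f: grad f(x) = Q x + c = (0, 0)
Constraint values g_i(x) = a_i^T x - b_i:
  g_1((1, 1)) = -1
  g_2((1, 1)) = 2
Stationarity residual: grad f(x) + sum_i lambda_i a_i = (0, 0)
  -> stationarity OK
Primal feasibility (all g_i <= 0): FAILS
Dual feasibility (all lambda_i >= 0): OK
Complementary slackness (lambda_i * g_i(x) = 0 for all i): OK

Verdict: the first failing condition is primal_feasibility -> primal.

primal


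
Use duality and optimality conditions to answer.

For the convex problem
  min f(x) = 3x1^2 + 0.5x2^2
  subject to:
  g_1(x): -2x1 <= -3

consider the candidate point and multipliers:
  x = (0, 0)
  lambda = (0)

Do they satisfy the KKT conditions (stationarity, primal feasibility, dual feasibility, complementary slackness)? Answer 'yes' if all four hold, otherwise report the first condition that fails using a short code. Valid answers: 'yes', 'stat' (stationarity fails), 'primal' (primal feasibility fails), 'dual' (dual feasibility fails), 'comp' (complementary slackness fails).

Gradient of f: grad f(x) = Q x + c = (0, 0)
Constraint values g_i(x) = a_i^T x - b_i:
  g_1((0, 0)) = 3
Stationarity residual: grad f(x) + sum_i lambda_i a_i = (0, 0)
  -> stationarity OK
Primal feasibility (all g_i <= 0): FAILS
Dual feasibility (all lambda_i >= 0): OK
Complementary slackness (lambda_i * g_i(x) = 0 for all i): OK

Verdict: the first failing condition is primal_feasibility -> primal.

primal


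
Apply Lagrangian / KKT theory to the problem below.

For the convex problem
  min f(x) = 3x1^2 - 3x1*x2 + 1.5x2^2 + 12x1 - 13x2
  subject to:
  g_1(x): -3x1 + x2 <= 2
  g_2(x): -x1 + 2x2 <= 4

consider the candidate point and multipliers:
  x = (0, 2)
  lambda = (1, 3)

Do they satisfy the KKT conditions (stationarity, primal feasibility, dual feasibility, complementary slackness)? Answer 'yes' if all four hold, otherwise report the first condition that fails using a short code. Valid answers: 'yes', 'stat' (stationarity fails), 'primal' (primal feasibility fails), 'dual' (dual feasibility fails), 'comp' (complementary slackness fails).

Gradient of f: grad f(x) = Q x + c = (6, -7)
Constraint values g_i(x) = a_i^T x - b_i:
  g_1((0, 2)) = 0
  g_2((0, 2)) = 0
Stationarity residual: grad f(x) + sum_i lambda_i a_i = (0, 0)
  -> stationarity OK
Primal feasibility (all g_i <= 0): OK
Dual feasibility (all lambda_i >= 0): OK
Complementary slackness (lambda_i * g_i(x) = 0 for all i): OK

Verdict: yes, KKT holds.

yes


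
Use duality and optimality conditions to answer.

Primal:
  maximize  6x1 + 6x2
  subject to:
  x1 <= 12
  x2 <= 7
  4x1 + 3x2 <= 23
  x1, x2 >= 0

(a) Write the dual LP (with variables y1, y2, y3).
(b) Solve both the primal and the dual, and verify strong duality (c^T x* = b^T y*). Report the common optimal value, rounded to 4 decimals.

The standard primal-dual pair for 'max c^T x s.t. A x <= b, x >= 0' is:
  Dual:  min b^T y  s.t.  A^T y >= c,  y >= 0.

So the dual LP is:
  minimize  12y1 + 7y2 + 23y3
  subject to:
    y1 + 4y3 >= 6
    y2 + 3y3 >= 6
    y1, y2, y3 >= 0

Solving the primal: x* = (0.5, 7).
  primal value c^T x* = 45.
Solving the dual: y* = (0, 1.5, 1.5).
  dual value b^T y* = 45.
Strong duality: c^T x* = b^T y*. Confirmed.

45


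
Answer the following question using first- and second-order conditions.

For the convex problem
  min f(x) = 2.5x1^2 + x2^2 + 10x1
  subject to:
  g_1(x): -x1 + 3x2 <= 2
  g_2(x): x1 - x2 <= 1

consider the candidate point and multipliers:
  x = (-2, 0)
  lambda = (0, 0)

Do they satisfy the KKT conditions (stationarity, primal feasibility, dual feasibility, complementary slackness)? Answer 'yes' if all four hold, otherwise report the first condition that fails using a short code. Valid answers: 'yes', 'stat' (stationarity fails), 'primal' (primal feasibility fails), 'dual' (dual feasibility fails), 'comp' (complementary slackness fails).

Gradient of f: grad f(x) = Q x + c = (0, 0)
Constraint values g_i(x) = a_i^T x - b_i:
  g_1((-2, 0)) = 0
  g_2((-2, 0)) = -3
Stationarity residual: grad f(x) + sum_i lambda_i a_i = (0, 0)
  -> stationarity OK
Primal feasibility (all g_i <= 0): OK
Dual feasibility (all lambda_i >= 0): OK
Complementary slackness (lambda_i * g_i(x) = 0 for all i): OK

Verdict: yes, KKT holds.

yes


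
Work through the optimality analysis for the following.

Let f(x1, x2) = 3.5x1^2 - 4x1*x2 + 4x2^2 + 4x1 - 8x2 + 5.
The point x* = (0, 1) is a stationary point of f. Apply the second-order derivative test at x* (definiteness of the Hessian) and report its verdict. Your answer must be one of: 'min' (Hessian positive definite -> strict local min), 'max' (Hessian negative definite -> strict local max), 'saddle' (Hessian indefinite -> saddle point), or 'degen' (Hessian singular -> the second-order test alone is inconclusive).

Compute the Hessian H = grad^2 f:
  H = [[7, -4], [-4, 8]]
Verify stationarity: grad f(x*) = H x* + g = (0, 0).
Eigenvalues of H: 3.4689, 11.5311.
Both eigenvalues > 0, so H is positive definite -> x* is a strict local min.

min


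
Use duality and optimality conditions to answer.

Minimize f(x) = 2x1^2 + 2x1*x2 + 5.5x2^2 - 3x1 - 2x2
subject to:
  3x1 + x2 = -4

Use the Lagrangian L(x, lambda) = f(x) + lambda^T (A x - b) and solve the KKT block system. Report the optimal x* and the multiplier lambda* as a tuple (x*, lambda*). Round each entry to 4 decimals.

Form the Lagrangian:
  L(x, lambda) = (1/2) x^T Q x + c^T x + lambda^T (A x - b)
Stationarity (grad_x L = 0): Q x + c + A^T lambda = 0.
Primal feasibility: A x = b.

This gives the KKT block system:
  [ Q   A^T ] [ x     ]   [-c ]
  [ A    0  ] [ lambda ] = [ b ]

Solving the linear system:
  x*      = (-1.3956, 0.1868)
  lambda* = (2.7363)
  f(x*)   = 7.3791

x* = (-1.3956, 0.1868), lambda* = (2.7363)


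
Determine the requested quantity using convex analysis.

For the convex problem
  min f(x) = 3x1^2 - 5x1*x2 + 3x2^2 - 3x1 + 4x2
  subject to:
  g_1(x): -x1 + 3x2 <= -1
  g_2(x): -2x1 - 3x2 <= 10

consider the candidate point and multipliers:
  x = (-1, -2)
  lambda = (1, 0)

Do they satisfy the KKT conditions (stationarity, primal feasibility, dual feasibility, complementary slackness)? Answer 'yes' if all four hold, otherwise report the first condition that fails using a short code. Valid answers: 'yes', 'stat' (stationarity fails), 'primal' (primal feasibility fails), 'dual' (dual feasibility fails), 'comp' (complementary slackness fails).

Gradient of f: grad f(x) = Q x + c = (1, -3)
Constraint values g_i(x) = a_i^T x - b_i:
  g_1((-1, -2)) = -4
  g_2((-1, -2)) = -2
Stationarity residual: grad f(x) + sum_i lambda_i a_i = (0, 0)
  -> stationarity OK
Primal feasibility (all g_i <= 0): OK
Dual feasibility (all lambda_i >= 0): OK
Complementary slackness (lambda_i * g_i(x) = 0 for all i): FAILS

Verdict: the first failing condition is complementary_slackness -> comp.

comp


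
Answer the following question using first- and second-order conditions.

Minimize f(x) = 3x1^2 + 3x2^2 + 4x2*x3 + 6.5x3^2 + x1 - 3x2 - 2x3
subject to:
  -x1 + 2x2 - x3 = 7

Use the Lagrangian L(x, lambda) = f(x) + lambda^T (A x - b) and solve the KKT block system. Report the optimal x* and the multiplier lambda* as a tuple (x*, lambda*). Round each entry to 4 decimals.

Form the Lagrangian:
  L(x, lambda) = (1/2) x^T Q x + c^T x + lambda^T (A x - b)
Stationarity (grad_x L = 0): Q x + c + A^T lambda = 0.
Primal feasibility: A x = b.

This gives the KKT block system:
  [ Q   A^T ] [ x     ]   [-c ]
  [ A    0  ] [ lambda ] = [ b ]

Solving the linear system:
  x*      = (-0.8814, 2.5751, -0.9684)
  lambda* = (-4.2885)
  f(x*)   = 11.6749

x* = (-0.8814, 2.5751, -0.9684), lambda* = (-4.2885)


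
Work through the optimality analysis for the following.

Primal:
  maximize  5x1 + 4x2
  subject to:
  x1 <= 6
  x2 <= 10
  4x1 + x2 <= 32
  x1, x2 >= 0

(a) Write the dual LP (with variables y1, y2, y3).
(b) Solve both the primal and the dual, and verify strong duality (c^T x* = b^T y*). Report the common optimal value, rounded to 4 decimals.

The standard primal-dual pair for 'max c^T x s.t. A x <= b, x >= 0' is:
  Dual:  min b^T y  s.t.  A^T y >= c,  y >= 0.

So the dual LP is:
  minimize  6y1 + 10y2 + 32y3
  subject to:
    y1 + 4y3 >= 5
    y2 + y3 >= 4
    y1, y2, y3 >= 0

Solving the primal: x* = (5.5, 10).
  primal value c^T x* = 67.5.
Solving the dual: y* = (0, 2.75, 1.25).
  dual value b^T y* = 67.5.
Strong duality: c^T x* = b^T y*. Confirmed.

67.5


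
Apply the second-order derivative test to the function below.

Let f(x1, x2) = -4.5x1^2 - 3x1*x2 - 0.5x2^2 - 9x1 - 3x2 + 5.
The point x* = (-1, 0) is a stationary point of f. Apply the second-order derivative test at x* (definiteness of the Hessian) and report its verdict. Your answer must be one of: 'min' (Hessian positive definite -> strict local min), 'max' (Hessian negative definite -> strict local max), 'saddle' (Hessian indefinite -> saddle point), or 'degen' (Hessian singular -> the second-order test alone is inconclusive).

Compute the Hessian H = grad^2 f:
  H = [[-9, -3], [-3, -1]]
Verify stationarity: grad f(x*) = H x* + g = (0, 0).
Eigenvalues of H: -10, 0.
H has a zero eigenvalue (singular; negative semidefinite but not definite), so H is neither positive definite, negative definite, nor indefinite. The second-order test alone is inconclusive -> degen.
(Indeed, f is constant along the null direction of H through x*, so x* is not a strict local extremum.)

degen


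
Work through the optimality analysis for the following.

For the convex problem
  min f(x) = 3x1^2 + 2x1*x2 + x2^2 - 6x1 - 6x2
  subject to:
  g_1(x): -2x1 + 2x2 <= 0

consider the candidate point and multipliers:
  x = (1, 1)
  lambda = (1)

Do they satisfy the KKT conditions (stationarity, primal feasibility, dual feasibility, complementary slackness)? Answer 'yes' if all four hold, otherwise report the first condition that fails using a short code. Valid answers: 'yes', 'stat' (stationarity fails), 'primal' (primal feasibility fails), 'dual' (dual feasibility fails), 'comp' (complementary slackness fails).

Gradient of f: grad f(x) = Q x + c = (2, -2)
Constraint values g_i(x) = a_i^T x - b_i:
  g_1((1, 1)) = 0
Stationarity residual: grad f(x) + sum_i lambda_i a_i = (0, 0)
  -> stationarity OK
Primal feasibility (all g_i <= 0): OK
Dual feasibility (all lambda_i >= 0): OK
Complementary slackness (lambda_i * g_i(x) = 0 for all i): OK

Verdict: yes, KKT holds.

yes


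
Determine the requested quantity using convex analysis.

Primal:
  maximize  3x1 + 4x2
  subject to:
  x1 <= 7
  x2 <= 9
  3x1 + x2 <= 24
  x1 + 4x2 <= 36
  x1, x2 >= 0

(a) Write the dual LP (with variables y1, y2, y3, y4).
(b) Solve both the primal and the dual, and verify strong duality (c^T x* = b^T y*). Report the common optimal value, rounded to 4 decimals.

The standard primal-dual pair for 'max c^T x s.t. A x <= b, x >= 0' is:
  Dual:  min b^T y  s.t.  A^T y >= c,  y >= 0.

So the dual LP is:
  minimize  7y1 + 9y2 + 24y3 + 36y4
  subject to:
    y1 + 3y3 + y4 >= 3
    y2 + y3 + 4y4 >= 4
    y1, y2, y3, y4 >= 0

Solving the primal: x* = (5.4545, 7.6364).
  primal value c^T x* = 46.9091.
Solving the dual: y* = (0, 0, 0.7273, 0.8182).
  dual value b^T y* = 46.9091.
Strong duality: c^T x* = b^T y*. Confirmed.

46.9091


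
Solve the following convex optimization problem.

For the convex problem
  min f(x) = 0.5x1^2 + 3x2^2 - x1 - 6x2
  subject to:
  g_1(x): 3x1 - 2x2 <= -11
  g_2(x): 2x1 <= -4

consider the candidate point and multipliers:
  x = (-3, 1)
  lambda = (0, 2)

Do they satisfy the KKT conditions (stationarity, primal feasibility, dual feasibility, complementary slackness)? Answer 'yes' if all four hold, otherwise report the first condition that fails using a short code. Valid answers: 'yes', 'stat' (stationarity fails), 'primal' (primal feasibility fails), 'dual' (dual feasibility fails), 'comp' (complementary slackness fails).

Gradient of f: grad f(x) = Q x + c = (-4, 0)
Constraint values g_i(x) = a_i^T x - b_i:
  g_1((-3, 1)) = 0
  g_2((-3, 1)) = -2
Stationarity residual: grad f(x) + sum_i lambda_i a_i = (0, 0)
  -> stationarity OK
Primal feasibility (all g_i <= 0): OK
Dual feasibility (all lambda_i >= 0): OK
Complementary slackness (lambda_i * g_i(x) = 0 for all i): FAILS

Verdict: the first failing condition is complementary_slackness -> comp.

comp


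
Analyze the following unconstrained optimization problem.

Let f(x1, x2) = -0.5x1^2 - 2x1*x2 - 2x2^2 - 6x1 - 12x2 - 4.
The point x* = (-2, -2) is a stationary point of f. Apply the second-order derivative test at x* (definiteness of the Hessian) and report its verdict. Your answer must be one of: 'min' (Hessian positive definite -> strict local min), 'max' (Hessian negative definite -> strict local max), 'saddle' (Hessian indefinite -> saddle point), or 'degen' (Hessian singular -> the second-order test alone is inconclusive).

Compute the Hessian H = grad^2 f:
  H = [[-1, -2], [-2, -4]]
Verify stationarity: grad f(x*) = H x* + g = (0, 0).
Eigenvalues of H: -5, 0.
H has a zero eigenvalue (singular; negative semidefinite but not definite), so H is neither positive definite, negative definite, nor indefinite. The second-order test alone is inconclusive -> degen.
(Indeed, f is constant along the null direction of H through x*, so x* is not a strict local extremum.)

degen


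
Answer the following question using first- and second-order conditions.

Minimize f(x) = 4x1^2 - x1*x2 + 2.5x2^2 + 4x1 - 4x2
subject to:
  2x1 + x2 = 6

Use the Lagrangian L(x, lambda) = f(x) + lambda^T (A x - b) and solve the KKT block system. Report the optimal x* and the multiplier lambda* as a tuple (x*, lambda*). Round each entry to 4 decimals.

Form the Lagrangian:
  L(x, lambda) = (1/2) x^T Q x + c^T x + lambda^T (A x - b)
Stationarity (grad_x L = 0): Q x + c + A^T lambda = 0.
Primal feasibility: A x = b.

This gives the KKT block system:
  [ Q   A^T ] [ x     ]   [-c ]
  [ A    0  ] [ lambda ] = [ b ]

Solving the linear system:
  x*      = (1.6875, 2.625)
  lambda* = (-7.4375)
  f(x*)   = 20.4375

x* = (1.6875, 2.625), lambda* = (-7.4375)


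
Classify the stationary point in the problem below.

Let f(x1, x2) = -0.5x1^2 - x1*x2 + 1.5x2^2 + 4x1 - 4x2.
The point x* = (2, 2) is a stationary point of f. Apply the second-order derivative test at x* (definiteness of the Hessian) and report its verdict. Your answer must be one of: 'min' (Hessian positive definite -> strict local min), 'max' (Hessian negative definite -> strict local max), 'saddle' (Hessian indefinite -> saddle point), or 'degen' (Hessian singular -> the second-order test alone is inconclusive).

Compute the Hessian H = grad^2 f:
  H = [[-1, -1], [-1, 3]]
Verify stationarity: grad f(x*) = H x* + g = (0, 0).
Eigenvalues of H: -1.2361, 3.2361.
Eigenvalues have mixed signs, so H is indefinite -> x* is a saddle point.

saddle


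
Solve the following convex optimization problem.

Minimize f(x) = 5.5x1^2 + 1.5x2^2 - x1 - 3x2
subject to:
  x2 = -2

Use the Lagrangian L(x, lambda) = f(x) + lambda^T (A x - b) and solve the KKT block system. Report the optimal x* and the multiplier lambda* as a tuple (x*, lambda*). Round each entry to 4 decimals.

Form the Lagrangian:
  L(x, lambda) = (1/2) x^T Q x + c^T x + lambda^T (A x - b)
Stationarity (grad_x L = 0): Q x + c + A^T lambda = 0.
Primal feasibility: A x = b.

This gives the KKT block system:
  [ Q   A^T ] [ x     ]   [-c ]
  [ A    0  ] [ lambda ] = [ b ]

Solving the linear system:
  x*      = (0.0909, -2)
  lambda* = (9)
  f(x*)   = 11.9545

x* = (0.0909, -2), lambda* = (9)


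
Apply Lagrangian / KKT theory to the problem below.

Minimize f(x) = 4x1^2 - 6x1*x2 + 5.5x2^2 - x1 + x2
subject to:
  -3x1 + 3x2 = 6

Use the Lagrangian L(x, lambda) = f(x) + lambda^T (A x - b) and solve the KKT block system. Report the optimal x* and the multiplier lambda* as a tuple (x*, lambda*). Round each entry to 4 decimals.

Form the Lagrangian:
  L(x, lambda) = (1/2) x^T Q x + c^T x + lambda^T (A x - b)
Stationarity (grad_x L = 0): Q x + c + A^T lambda = 0.
Primal feasibility: A x = b.

This gives the KKT block system:
  [ Q   A^T ] [ x     ]   [-c ]
  [ A    0  ] [ lambda ] = [ b ]

Solving the linear system:
  x*      = (-1.4286, 0.5714)
  lambda* = (-5.2857)
  f(x*)   = 16.8571

x* = (-1.4286, 0.5714), lambda* = (-5.2857)


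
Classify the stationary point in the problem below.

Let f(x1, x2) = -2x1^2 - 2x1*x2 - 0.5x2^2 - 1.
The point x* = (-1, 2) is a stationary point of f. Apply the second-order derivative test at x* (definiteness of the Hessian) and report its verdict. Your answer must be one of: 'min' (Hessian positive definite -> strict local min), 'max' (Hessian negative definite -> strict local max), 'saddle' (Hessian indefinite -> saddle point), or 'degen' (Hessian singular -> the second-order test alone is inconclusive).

Compute the Hessian H = grad^2 f:
  H = [[-4, -2], [-2, -1]]
Verify stationarity: grad f(x*) = H x* + g = (0, 0).
Eigenvalues of H: -5, 0.
H has a zero eigenvalue (singular; negative semidefinite but not definite), so H is neither positive definite, negative definite, nor indefinite. The second-order test alone is inconclusive -> degen.
(Indeed, f is constant along the null direction of H through x*, so x* is not a strict local extremum.)

degen


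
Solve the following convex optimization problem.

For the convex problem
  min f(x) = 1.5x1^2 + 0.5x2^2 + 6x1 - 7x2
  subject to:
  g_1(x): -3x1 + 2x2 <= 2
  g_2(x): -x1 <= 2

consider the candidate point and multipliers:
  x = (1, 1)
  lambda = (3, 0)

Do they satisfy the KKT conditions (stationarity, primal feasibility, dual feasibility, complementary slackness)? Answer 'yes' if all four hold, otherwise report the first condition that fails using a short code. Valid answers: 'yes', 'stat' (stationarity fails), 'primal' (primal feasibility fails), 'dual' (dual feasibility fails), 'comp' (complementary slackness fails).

Gradient of f: grad f(x) = Q x + c = (9, -6)
Constraint values g_i(x) = a_i^T x - b_i:
  g_1((1, 1)) = -3
  g_2((1, 1)) = -3
Stationarity residual: grad f(x) + sum_i lambda_i a_i = (0, 0)
  -> stationarity OK
Primal feasibility (all g_i <= 0): OK
Dual feasibility (all lambda_i >= 0): OK
Complementary slackness (lambda_i * g_i(x) = 0 for all i): FAILS

Verdict: the first failing condition is complementary_slackness -> comp.

comp


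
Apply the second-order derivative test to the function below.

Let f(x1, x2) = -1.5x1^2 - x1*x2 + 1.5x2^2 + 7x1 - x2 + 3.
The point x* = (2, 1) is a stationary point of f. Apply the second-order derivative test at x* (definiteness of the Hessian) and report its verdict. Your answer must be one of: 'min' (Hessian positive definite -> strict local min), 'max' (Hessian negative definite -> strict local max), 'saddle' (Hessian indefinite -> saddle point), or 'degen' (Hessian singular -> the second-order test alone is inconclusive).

Compute the Hessian H = grad^2 f:
  H = [[-3, -1], [-1, 3]]
Verify stationarity: grad f(x*) = H x* + g = (0, 0).
Eigenvalues of H: -3.1623, 3.1623.
Eigenvalues have mixed signs, so H is indefinite -> x* is a saddle point.

saddle


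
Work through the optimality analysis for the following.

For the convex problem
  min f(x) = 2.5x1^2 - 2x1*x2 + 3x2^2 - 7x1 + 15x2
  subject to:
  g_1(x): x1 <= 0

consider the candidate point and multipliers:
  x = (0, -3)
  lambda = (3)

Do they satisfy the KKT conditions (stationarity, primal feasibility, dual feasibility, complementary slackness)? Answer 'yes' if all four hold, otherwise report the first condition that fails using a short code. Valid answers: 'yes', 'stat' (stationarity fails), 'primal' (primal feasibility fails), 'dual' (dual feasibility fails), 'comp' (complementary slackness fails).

Gradient of f: grad f(x) = Q x + c = (-1, -3)
Constraint values g_i(x) = a_i^T x - b_i:
  g_1((0, -3)) = 0
Stationarity residual: grad f(x) + sum_i lambda_i a_i = (2, -3)
  -> stationarity FAILS
Primal feasibility (all g_i <= 0): OK
Dual feasibility (all lambda_i >= 0): OK
Complementary slackness (lambda_i * g_i(x) = 0 for all i): OK

Verdict: the first failing condition is stationarity -> stat.

stat


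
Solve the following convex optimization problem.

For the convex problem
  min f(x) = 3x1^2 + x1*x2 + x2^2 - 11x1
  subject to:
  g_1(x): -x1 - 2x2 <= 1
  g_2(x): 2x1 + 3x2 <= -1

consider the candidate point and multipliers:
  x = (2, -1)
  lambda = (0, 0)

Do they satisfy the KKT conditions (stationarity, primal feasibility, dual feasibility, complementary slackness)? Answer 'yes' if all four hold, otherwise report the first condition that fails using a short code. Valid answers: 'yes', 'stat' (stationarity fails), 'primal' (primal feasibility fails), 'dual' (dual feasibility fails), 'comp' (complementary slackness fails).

Gradient of f: grad f(x) = Q x + c = (0, 0)
Constraint values g_i(x) = a_i^T x - b_i:
  g_1((2, -1)) = -1
  g_2((2, -1)) = 2
Stationarity residual: grad f(x) + sum_i lambda_i a_i = (0, 0)
  -> stationarity OK
Primal feasibility (all g_i <= 0): FAILS
Dual feasibility (all lambda_i >= 0): OK
Complementary slackness (lambda_i * g_i(x) = 0 for all i): OK

Verdict: the first failing condition is primal_feasibility -> primal.

primal


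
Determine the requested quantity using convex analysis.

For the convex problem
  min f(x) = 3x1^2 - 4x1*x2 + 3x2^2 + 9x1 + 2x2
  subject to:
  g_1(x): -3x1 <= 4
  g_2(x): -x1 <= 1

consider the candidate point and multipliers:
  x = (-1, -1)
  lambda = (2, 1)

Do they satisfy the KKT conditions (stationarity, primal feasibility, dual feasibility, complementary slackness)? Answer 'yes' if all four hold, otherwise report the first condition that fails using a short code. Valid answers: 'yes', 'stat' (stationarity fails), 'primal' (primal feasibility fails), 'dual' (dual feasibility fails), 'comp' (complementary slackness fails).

Gradient of f: grad f(x) = Q x + c = (7, 0)
Constraint values g_i(x) = a_i^T x - b_i:
  g_1((-1, -1)) = -1
  g_2((-1, -1)) = 0
Stationarity residual: grad f(x) + sum_i lambda_i a_i = (0, 0)
  -> stationarity OK
Primal feasibility (all g_i <= 0): OK
Dual feasibility (all lambda_i >= 0): OK
Complementary slackness (lambda_i * g_i(x) = 0 for all i): FAILS

Verdict: the first failing condition is complementary_slackness -> comp.

comp


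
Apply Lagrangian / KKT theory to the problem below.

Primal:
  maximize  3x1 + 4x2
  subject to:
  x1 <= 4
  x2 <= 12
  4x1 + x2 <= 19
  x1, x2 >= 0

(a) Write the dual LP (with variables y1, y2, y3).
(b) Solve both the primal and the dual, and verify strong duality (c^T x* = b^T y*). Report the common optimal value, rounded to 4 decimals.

The standard primal-dual pair for 'max c^T x s.t. A x <= b, x >= 0' is:
  Dual:  min b^T y  s.t.  A^T y >= c,  y >= 0.

So the dual LP is:
  minimize  4y1 + 12y2 + 19y3
  subject to:
    y1 + 4y3 >= 3
    y2 + y3 >= 4
    y1, y2, y3 >= 0

Solving the primal: x* = (1.75, 12).
  primal value c^T x* = 53.25.
Solving the dual: y* = (0, 3.25, 0.75).
  dual value b^T y* = 53.25.
Strong duality: c^T x* = b^T y*. Confirmed.

53.25


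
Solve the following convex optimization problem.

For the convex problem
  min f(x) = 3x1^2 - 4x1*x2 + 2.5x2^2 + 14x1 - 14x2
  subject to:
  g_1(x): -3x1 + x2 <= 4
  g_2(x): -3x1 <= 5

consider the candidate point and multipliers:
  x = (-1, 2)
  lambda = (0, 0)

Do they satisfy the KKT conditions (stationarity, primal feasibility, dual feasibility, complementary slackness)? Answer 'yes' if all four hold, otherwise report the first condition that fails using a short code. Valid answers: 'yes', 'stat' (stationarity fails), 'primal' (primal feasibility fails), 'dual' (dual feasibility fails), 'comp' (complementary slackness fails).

Gradient of f: grad f(x) = Q x + c = (0, 0)
Constraint values g_i(x) = a_i^T x - b_i:
  g_1((-1, 2)) = 1
  g_2((-1, 2)) = -2
Stationarity residual: grad f(x) + sum_i lambda_i a_i = (0, 0)
  -> stationarity OK
Primal feasibility (all g_i <= 0): FAILS
Dual feasibility (all lambda_i >= 0): OK
Complementary slackness (lambda_i * g_i(x) = 0 for all i): OK

Verdict: the first failing condition is primal_feasibility -> primal.

primal


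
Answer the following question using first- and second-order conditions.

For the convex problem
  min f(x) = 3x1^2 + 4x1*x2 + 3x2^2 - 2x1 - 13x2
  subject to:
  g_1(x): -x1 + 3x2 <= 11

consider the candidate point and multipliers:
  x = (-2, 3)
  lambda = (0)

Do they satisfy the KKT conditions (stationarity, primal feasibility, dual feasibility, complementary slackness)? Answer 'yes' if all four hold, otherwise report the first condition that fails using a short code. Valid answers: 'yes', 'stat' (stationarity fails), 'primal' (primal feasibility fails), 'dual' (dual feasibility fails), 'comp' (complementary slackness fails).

Gradient of f: grad f(x) = Q x + c = (-2, -3)
Constraint values g_i(x) = a_i^T x - b_i:
  g_1((-2, 3)) = 0
Stationarity residual: grad f(x) + sum_i lambda_i a_i = (-2, -3)
  -> stationarity FAILS
Primal feasibility (all g_i <= 0): OK
Dual feasibility (all lambda_i >= 0): OK
Complementary slackness (lambda_i * g_i(x) = 0 for all i): OK

Verdict: the first failing condition is stationarity -> stat.

stat


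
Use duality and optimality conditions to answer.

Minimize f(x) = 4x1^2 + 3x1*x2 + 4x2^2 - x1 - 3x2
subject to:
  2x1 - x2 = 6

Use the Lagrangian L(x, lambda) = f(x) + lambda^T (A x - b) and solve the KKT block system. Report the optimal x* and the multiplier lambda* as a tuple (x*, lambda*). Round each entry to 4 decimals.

Form the Lagrangian:
  L(x, lambda) = (1/2) x^T Q x + c^T x + lambda^T (A x - b)
Stationarity (grad_x L = 0): Q x + c + A^T lambda = 0.
Primal feasibility: A x = b.

This gives the KKT block system:
  [ Q   A^T ] [ x     ]   [-c ]
  [ A    0  ] [ lambda ] = [ b ]

Solving the linear system:
  x*      = (2.3269, -1.3462)
  lambda* = (-6.7885)
  f(x*)   = 21.2212

x* = (2.3269, -1.3462), lambda* = (-6.7885)


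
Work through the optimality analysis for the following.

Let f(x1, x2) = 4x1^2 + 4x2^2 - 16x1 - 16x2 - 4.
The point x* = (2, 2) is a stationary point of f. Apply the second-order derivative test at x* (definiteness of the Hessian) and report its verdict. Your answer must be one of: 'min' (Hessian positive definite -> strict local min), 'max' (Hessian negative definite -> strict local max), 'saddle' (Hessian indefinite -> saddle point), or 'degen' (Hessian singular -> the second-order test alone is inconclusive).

Compute the Hessian H = grad^2 f:
  H = [[8, 0], [0, 8]]
Verify stationarity: grad f(x*) = H x* + g = (0, 0).
Eigenvalues of H: 8, 8.
Both eigenvalues > 0, so H is positive definite -> x* is a strict local min.

min


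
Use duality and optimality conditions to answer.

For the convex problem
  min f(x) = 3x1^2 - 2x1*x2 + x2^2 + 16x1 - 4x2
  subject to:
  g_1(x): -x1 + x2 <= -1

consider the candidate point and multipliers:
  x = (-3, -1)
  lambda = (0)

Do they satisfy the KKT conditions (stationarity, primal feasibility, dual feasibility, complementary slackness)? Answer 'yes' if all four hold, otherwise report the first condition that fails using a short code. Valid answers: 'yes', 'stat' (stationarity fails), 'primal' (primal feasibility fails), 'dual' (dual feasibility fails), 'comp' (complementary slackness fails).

Gradient of f: grad f(x) = Q x + c = (0, 0)
Constraint values g_i(x) = a_i^T x - b_i:
  g_1((-3, -1)) = 3
Stationarity residual: grad f(x) + sum_i lambda_i a_i = (0, 0)
  -> stationarity OK
Primal feasibility (all g_i <= 0): FAILS
Dual feasibility (all lambda_i >= 0): OK
Complementary slackness (lambda_i * g_i(x) = 0 for all i): OK

Verdict: the first failing condition is primal_feasibility -> primal.

primal


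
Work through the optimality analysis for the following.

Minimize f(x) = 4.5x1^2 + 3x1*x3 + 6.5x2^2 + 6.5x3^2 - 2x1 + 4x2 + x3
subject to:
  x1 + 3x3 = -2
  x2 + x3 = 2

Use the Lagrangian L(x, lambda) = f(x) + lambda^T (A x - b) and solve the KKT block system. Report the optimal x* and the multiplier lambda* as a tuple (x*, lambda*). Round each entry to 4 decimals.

Form the Lagrangian:
  L(x, lambda) = (1/2) x^T Q x + c^T x + lambda^T (A x - b)
Stationarity (grad_x L = 0): Q x + c + A^T lambda = 0.
Primal feasibility: A x = b.

This gives the KKT block system:
  [ Q   A^T ] [ x     ]   [-c ]
  [ A    0  ] [ lambda ] = [ b ]

Solving the linear system:
  x*      = (-1.1573, 2.2809, -0.2809)
  lambda* = (13.2584, -33.6517)
  f(x*)   = 52.4888

x* = (-1.1573, 2.2809, -0.2809), lambda* = (13.2584, -33.6517)


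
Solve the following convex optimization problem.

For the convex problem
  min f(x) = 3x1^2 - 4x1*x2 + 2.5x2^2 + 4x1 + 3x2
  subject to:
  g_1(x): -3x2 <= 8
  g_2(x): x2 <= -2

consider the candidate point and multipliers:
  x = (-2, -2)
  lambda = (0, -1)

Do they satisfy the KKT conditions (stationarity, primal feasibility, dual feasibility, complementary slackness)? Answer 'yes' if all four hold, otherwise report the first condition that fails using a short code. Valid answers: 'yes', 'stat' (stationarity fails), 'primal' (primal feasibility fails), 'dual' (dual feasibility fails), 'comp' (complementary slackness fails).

Gradient of f: grad f(x) = Q x + c = (0, 1)
Constraint values g_i(x) = a_i^T x - b_i:
  g_1((-2, -2)) = -2
  g_2((-2, -2)) = 0
Stationarity residual: grad f(x) + sum_i lambda_i a_i = (0, 0)
  -> stationarity OK
Primal feasibility (all g_i <= 0): OK
Dual feasibility (all lambda_i >= 0): FAILS
Complementary slackness (lambda_i * g_i(x) = 0 for all i): OK

Verdict: the first failing condition is dual_feasibility -> dual.

dual


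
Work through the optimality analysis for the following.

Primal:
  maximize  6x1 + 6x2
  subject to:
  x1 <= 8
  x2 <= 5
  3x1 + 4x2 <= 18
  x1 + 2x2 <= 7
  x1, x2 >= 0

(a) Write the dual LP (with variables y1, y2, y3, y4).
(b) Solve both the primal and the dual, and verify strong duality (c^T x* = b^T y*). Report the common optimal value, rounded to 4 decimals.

The standard primal-dual pair for 'max c^T x s.t. A x <= b, x >= 0' is:
  Dual:  min b^T y  s.t.  A^T y >= c,  y >= 0.

So the dual LP is:
  minimize  8y1 + 5y2 + 18y3 + 7y4
  subject to:
    y1 + 3y3 + y4 >= 6
    y2 + 4y3 + 2y4 >= 6
    y1, y2, y3, y4 >= 0

Solving the primal: x* = (6, 0).
  primal value c^T x* = 36.
Solving the dual: y* = (0, 0, 2, 0).
  dual value b^T y* = 36.
Strong duality: c^T x* = b^T y*. Confirmed.

36


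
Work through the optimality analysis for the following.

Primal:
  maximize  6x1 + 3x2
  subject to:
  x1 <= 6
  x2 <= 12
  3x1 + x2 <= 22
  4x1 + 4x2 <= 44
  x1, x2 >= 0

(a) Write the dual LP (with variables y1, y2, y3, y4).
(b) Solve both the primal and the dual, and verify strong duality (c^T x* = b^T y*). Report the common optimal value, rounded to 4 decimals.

The standard primal-dual pair for 'max c^T x s.t. A x <= b, x >= 0' is:
  Dual:  min b^T y  s.t.  A^T y >= c,  y >= 0.

So the dual LP is:
  minimize  6y1 + 12y2 + 22y3 + 44y4
  subject to:
    y1 + 3y3 + 4y4 >= 6
    y2 + y3 + 4y4 >= 3
    y1, y2, y3, y4 >= 0

Solving the primal: x* = (5.5, 5.5).
  primal value c^T x* = 49.5.
Solving the dual: y* = (0, 0, 1.5, 0.375).
  dual value b^T y* = 49.5.
Strong duality: c^T x* = b^T y*. Confirmed.

49.5


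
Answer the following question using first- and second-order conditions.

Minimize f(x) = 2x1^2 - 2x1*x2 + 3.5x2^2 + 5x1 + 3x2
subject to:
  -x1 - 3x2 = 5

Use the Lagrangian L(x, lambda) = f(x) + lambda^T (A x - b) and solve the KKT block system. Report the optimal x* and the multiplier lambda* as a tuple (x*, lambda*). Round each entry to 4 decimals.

Form the Lagrangian:
  L(x, lambda) = (1/2) x^T Q x + c^T x + lambda^T (A x - b)
Stationarity (grad_x L = 0): Q x + c + A^T lambda = 0.
Primal feasibility: A x = b.

This gives the KKT block system:
  [ Q   A^T ] [ x     ]   [-c ]
  [ A    0  ] [ lambda ] = [ b ]

Solving the linear system:
  x*      = (-1.8364, -1.0545)
  lambda* = (-0.2364)
  f(x*)   = -5.5818

x* = (-1.8364, -1.0545), lambda* = (-0.2364)


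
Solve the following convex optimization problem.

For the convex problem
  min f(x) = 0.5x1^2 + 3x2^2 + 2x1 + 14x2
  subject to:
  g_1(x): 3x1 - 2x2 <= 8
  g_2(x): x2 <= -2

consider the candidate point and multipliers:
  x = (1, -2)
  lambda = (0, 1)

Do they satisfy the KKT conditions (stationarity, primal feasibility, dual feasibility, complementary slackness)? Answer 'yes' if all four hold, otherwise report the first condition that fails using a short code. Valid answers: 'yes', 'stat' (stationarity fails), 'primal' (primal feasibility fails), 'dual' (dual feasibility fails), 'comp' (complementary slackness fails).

Gradient of f: grad f(x) = Q x + c = (3, 2)
Constraint values g_i(x) = a_i^T x - b_i:
  g_1((1, -2)) = -1
  g_2((1, -2)) = 0
Stationarity residual: grad f(x) + sum_i lambda_i a_i = (3, 3)
  -> stationarity FAILS
Primal feasibility (all g_i <= 0): OK
Dual feasibility (all lambda_i >= 0): OK
Complementary slackness (lambda_i * g_i(x) = 0 for all i): OK

Verdict: the first failing condition is stationarity -> stat.

stat


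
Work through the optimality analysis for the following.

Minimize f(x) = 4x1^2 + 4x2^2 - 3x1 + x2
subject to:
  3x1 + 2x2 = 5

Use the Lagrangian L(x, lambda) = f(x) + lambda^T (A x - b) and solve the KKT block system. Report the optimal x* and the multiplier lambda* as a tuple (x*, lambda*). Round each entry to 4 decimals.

Form the Lagrangian:
  L(x, lambda) = (1/2) x^T Q x + c^T x + lambda^T (A x - b)
Stationarity (grad_x L = 0): Q x + c + A^T lambda = 0.
Primal feasibility: A x = b.

This gives the KKT block system:
  [ Q   A^T ] [ x     ]   [-c ]
  [ A    0  ] [ lambda ] = [ b ]

Solving the linear system:
  x*      = (1.3269, 0.5096)
  lambda* = (-2.5385)
  f(x*)   = 4.6106

x* = (1.3269, 0.5096), lambda* = (-2.5385)


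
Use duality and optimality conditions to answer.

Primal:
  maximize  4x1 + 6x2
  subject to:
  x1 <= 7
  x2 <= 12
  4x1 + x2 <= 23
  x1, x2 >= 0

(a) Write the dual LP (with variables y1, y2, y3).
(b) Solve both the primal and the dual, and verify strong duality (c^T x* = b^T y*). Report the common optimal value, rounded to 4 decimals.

The standard primal-dual pair for 'max c^T x s.t. A x <= b, x >= 0' is:
  Dual:  min b^T y  s.t.  A^T y >= c,  y >= 0.

So the dual LP is:
  minimize  7y1 + 12y2 + 23y3
  subject to:
    y1 + 4y3 >= 4
    y2 + y3 >= 6
    y1, y2, y3 >= 0

Solving the primal: x* = (2.75, 12).
  primal value c^T x* = 83.
Solving the dual: y* = (0, 5, 1).
  dual value b^T y* = 83.
Strong duality: c^T x* = b^T y*. Confirmed.

83


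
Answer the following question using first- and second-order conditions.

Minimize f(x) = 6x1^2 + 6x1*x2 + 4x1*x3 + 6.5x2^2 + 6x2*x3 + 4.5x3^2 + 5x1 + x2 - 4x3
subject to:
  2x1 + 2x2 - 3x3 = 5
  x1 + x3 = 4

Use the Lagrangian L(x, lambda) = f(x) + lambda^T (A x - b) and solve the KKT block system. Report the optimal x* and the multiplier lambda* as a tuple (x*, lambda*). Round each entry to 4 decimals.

Form the Lagrangian:
  L(x, lambda) = (1/2) x^T Q x + c^T x + lambda^T (A x - b)
Stationarity (grad_x L = 0): Q x + c + A^T lambda = 0.
Primal feasibility: A x = b.

This gives the KKT block system:
  [ Q   A^T ] [ x     ]   [-c ]
  [ A    0  ] [ lambda ] = [ b ]

Solving the linear system:
  x*      = (3.7109, -0.7772, 0.2891)
  lambda* = (-7.4483, -31.1273)
  f(x*)   = 89.1857

x* = (3.7109, -0.7772, 0.2891), lambda* = (-7.4483, -31.1273)


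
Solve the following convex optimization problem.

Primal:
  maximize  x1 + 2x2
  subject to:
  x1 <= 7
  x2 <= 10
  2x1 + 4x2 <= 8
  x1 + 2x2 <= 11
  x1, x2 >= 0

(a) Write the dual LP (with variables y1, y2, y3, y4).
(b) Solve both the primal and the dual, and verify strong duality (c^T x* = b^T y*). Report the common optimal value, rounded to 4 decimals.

The standard primal-dual pair for 'max c^T x s.t. A x <= b, x >= 0' is:
  Dual:  min b^T y  s.t.  A^T y >= c,  y >= 0.

So the dual LP is:
  minimize  7y1 + 10y2 + 8y3 + 11y4
  subject to:
    y1 + 2y3 + y4 >= 1
    y2 + 4y3 + 2y4 >= 2
    y1, y2, y3, y4 >= 0

Solving the primal: x* = (4, 0).
  primal value c^T x* = 4.
Solving the dual: y* = (0, 0, 0.5, 0).
  dual value b^T y* = 4.
Strong duality: c^T x* = b^T y*. Confirmed.

4
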